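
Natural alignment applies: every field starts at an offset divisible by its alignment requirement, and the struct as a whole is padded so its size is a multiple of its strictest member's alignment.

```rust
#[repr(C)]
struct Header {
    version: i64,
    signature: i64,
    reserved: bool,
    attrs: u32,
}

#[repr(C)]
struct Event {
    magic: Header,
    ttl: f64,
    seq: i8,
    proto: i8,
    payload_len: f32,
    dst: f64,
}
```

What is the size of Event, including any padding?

Header: @0: version [8B, align 8] → 8; @8: signature [8B, align 8] → 16; @16: reserved [1B, align 1] → 17; +3 pad (align 4); @20: attrs [4B, align 4] → 24; size 24, align 8
@0: magic [24B, align 8] → 24
@24: ttl [8B, align 8] → 32
@32: seq [1B, align 1] → 33
@33: proto [1B, align 1] → 34
+2 pad (align 4)
@36: payload_len [4B, align 4] → 40
@40: dst [8B, align 8] → 48
size 48, align 8

48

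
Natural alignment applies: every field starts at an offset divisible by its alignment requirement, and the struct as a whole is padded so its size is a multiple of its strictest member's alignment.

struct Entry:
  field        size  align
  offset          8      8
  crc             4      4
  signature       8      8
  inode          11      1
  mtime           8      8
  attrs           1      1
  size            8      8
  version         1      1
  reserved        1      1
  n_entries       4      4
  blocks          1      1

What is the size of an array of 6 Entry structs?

@0: offset [8B, align 8] → 8
@8: crc [4B, align 4] → 12
+4 pad (align 8)
@16: signature [8B, align 8] → 24
@24: inode [11B, align 1] → 35
+5 pad (align 8)
@40: mtime [8B, align 8] → 48
@48: attrs [1B, align 1] → 49
+7 pad (align 8)
@56: size [8B, align 8] → 64
@64: version [1B, align 1] → 65
@65: reserved [1B, align 1] → 66
+2 pad (align 4)
@68: n_entries [4B, align 4] → 72
@72: blocks [1B, align 1] → 73
+7 tail pad (align 8)
size 80, align 8
array of 6: 6 × 80 = 480

480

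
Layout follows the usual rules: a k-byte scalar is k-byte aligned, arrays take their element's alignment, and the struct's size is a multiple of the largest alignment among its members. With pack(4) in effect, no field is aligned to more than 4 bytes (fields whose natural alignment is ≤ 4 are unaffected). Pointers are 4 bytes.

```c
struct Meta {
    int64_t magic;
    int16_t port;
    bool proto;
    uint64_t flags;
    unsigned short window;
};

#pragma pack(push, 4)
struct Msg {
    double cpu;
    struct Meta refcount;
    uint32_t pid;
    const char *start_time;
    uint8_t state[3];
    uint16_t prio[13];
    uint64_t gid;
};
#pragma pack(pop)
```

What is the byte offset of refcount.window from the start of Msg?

32

Meta: magic at 0 (size 8, align 8) → ends 8; port at 8 (size 2, align 2) → ends 10; proto at 10 (size 1, align 1) → ends 11; pad 5 to align 8 for flags; flags at 16 (size 8, align 8) → ends 24; window at 24 (size 2, align 2) → ends 26; tail pad 6 to reach multiple of 8; total 32 bytes, alignment 8
cpu at 0 (size 8, align 4) → ends 8
refcount at 8 (size 32, align 4) → ends 40
within Meta: window at 24
8 + 24 = 32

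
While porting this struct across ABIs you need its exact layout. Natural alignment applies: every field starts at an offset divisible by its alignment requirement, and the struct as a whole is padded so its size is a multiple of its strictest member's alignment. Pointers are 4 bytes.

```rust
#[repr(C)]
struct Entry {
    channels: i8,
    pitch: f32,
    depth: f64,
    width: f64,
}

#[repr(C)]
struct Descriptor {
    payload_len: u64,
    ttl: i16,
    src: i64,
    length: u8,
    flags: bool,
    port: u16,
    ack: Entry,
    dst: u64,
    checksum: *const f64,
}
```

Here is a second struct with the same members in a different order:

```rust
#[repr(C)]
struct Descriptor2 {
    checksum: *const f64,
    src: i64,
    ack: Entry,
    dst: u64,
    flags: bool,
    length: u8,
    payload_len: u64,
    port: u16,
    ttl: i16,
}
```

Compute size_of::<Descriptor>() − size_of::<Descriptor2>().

0

Entry: @0: channels [1B, align 1] → 1; +3 pad (align 4); @4: pitch [4B, align 4] → 8; @8: depth [8B, align 8] → 16; @16: width [8B, align 8] → 24; size 24, align 8
@0: payload_len [8B, align 8] → 8
@8: ttl [2B, align 2] → 10
+6 pad (align 8)
@16: src [8B, align 8] → 24
@24: length [1B, align 1] → 25
@25: flags [1B, align 1] → 26
@26: port [2B, align 2] → 28
+4 pad (align 8)
@32: ack [24B, align 8] → 56
@56: dst [8B, align 8] → 64
@64: checksum [4B, align 4] → 68
+4 tail pad (align 8)
size 72, align 8
— Descriptor2 —
@0: checksum [4B, align 4] → 4
+4 pad (align 8)
@8: src [8B, align 8] → 16
@16: ack [24B, align 8] → 40
@40: dst [8B, align 8] → 48
@48: flags [1B, align 1] → 49
@49: length [1B, align 1] → 50
+6 pad (align 8)
@56: payload_len [8B, align 8] → 64
@64: port [2B, align 2] → 66
@66: ttl [2B, align 2] → 68
+4 tail pad (align 8)
size 72, align 8
72 − 72 = 0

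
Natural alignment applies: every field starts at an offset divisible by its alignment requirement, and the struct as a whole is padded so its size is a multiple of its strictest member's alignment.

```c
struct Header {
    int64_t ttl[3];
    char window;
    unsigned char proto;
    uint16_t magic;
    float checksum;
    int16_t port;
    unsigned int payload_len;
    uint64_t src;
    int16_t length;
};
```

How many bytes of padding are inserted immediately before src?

0

0..24  ttl  (24B, 8-aligned)
24..25  window  (1B, 1-aligned)
25..26  proto  (1B, 1-aligned)
26..28  magic  (2B, 2-aligned)
28..32  checksum  (4B, 4-aligned)
32..34  port  (2B, 2-aligned)
34..36  -- padding (2B)
36..40  payload_len  (4B, 4-aligned)
40..48  src  (8B, 8-aligned)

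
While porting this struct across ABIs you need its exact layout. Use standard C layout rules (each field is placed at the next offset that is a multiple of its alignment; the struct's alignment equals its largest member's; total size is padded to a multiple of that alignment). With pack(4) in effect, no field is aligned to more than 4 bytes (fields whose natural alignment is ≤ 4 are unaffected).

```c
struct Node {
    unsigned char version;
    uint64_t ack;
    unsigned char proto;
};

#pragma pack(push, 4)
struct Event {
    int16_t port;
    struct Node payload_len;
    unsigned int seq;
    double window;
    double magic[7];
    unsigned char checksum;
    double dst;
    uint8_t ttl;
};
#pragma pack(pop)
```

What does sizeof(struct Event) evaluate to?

Node: @0: version [1B, align 1] → 1; +7 pad (align 8); @8: ack [8B, align 8] → 16; @16: proto [1B, align 1] → 17; +7 tail pad (align 8); size 24, align 8
@0: port [2B, align 2] → 2
+2 pad (align 4)
@4: payload_len [24B, align 4] → 28
@28: seq [4B, align 4] → 32
@32: window [8B, align 4] → 40
@40: magic [56B, align 4] → 96
@96: checksum [1B, align 1] → 97
+3 pad (align 4)
@100: dst [8B, align 4] → 108
@108: ttl [1B, align 1] → 109
+3 tail pad (align 4)
size 112, align 4

112 bytes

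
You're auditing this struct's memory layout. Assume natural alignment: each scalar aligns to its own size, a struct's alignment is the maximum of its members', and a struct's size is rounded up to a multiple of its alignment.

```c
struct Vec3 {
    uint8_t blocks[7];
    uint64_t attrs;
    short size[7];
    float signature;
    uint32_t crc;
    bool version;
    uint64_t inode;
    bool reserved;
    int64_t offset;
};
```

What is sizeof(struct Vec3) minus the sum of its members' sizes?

17

@0: blocks [7B, align 1] → 7
+1 pad (align 8)
@8: attrs [8B, align 8] → 16
@16: size [14B, align 2] → 30
+2 pad (align 4)
@32: signature [4B, align 4] → 36
@36: crc [4B, align 4] → 40
@40: version [1B, align 1] → 41
+7 pad (align 8)
@48: inode [8B, align 8] → 56
@56: reserved [1B, align 1] → 57
+7 pad (align 8)
@64: offset [8B, align 8] → 72
size 72, align 8
data bytes 55, size 72 → padding 17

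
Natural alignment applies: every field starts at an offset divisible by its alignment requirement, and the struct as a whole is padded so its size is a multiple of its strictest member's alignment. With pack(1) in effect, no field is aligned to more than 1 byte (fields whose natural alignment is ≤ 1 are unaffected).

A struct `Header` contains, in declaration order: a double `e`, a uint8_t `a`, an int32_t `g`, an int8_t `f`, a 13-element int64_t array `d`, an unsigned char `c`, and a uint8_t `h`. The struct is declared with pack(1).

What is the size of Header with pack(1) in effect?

120

e at 0 (size 8, align 1) → ends 8
a at 8 (size 1, align 1) → ends 9
g at 9 (size 4, align 1) → ends 13
f at 13 (size 1, align 1) → ends 14
d at 14 (size 104, align 1) → ends 118
c at 118 (size 1, align 1) → ends 119
h at 119 (size 1, align 1) → ends 120
total 120 bytes, alignment 1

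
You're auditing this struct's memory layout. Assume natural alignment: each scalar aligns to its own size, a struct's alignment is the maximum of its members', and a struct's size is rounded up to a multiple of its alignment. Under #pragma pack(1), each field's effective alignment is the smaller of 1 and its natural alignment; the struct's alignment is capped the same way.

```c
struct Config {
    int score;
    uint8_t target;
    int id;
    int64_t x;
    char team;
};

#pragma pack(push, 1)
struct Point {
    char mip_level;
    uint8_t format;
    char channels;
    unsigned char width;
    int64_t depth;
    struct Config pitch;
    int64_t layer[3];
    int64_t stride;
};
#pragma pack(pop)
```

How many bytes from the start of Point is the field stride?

Config: 0..4  score  (4B, 4-aligned); 4..5  target  (1B, 1-aligned); 5..8  -- padding (3B); 8..12  id  (4B, 4-aligned); 12..16  -- padding (4B); 16..24  x  (8B, 8-aligned); 24..25  team  (1B, 1-aligned); 25..32  -- tail padding (7B); sizeof = 32, alignof = 8
0..1  mip_level  (1B, 1-aligned)
1..2  format  (1B, 1-aligned)
2..3  channels  (1B, 1-aligned)
3..4  width  (1B, 1-aligned)
4..12  depth  (8B, 1-aligned)
12..44  pitch  (32B, 1-aligned)
44..68  layer  (24B, 1-aligned)
68..76  stride  (8B, 1-aligned)

68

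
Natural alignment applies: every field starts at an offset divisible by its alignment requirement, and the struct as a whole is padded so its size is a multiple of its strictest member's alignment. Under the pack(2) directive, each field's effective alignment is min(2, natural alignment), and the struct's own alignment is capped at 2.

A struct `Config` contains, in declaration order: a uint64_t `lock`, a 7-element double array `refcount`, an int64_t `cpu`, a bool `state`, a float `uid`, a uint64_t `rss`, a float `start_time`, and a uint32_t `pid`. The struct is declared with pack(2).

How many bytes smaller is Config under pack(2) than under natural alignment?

natural layout:
  lock at 0 (size 8, align 8) → ends 8
  refcount at 8 (size 56, align 8) → ends 64
  cpu at 64 (size 8, align 8) → ends 72
  state at 72 (size 1, align 1) → ends 73
  pad 3 to align 4 for uid
  uid at 76 (size 4, align 4) → ends 80
  rss at 80 (size 8, align 8) → ends 88
  start_time at 88 (size 4, align 4) → ends 92
  pid at 92 (size 4, align 4) → ends 96
  total 96 bytes, alignment 8
packed(2) layout:
  lock at 0 (size 8, align 2) → ends 8
  refcount at 8 (size 56, align 2) → ends 64
  cpu at 64 (size 8, align 2) → ends 72
  state at 72 (size 1, align 1) → ends 73
  pad 1 to align 2 for uid
  uid at 74 (size 4, align 2) → ends 78
  rss at 78 (size 8, align 2) → ends 86
  start_time at 86 (size 4, align 2) → ends 90
  pid at 90 (size 4, align 2) → ends 94
  total 94 bytes, alignment 2
96 − 94 = 2

2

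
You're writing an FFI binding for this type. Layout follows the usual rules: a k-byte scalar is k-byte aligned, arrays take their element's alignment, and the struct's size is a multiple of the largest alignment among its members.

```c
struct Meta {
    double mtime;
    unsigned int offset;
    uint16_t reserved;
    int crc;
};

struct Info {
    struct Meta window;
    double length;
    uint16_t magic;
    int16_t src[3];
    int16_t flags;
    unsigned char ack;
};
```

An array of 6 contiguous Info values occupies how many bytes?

Meta: mtime at 0 (size 8, align 8) → ends 8; offset at 8 (size 4, align 4) → ends 12; reserved at 12 (size 2, align 2) → ends 14; pad 2 to align 4 for crc; crc at 16 (size 4, align 4) → ends 20; tail pad 4 to reach multiple of 8; total 24 bytes, alignment 8
window at 0 (size 24, align 8) → ends 24
length at 24 (size 8, align 8) → ends 32
magic at 32 (size 2, align 2) → ends 34
src at 34 (size 6, align 2) → ends 40
flags at 40 (size 2, align 2) → ends 42
ack at 42 (size 1, align 1) → ends 43
tail pad 5 to reach multiple of 8
total 48 bytes, alignment 8
array of 6: 6 × 48 = 288

288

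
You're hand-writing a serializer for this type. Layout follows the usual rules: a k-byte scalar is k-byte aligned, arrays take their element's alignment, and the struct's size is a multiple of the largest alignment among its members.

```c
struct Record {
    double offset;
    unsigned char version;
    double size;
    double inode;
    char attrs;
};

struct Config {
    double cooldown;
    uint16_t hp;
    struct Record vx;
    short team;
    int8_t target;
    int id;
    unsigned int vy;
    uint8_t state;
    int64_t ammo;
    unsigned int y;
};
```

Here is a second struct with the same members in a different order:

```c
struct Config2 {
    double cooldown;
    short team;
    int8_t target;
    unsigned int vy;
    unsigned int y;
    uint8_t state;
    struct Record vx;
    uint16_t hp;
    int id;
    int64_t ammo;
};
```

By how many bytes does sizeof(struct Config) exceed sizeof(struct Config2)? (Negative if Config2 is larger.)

8

Record: 0..8  offset  (8B, 8-aligned); 8..9  version  (1B, 1-aligned); 9..16  -- padding (7B); 16..24  size  (8B, 8-aligned); 24..32  inode  (8B, 8-aligned); 32..33  attrs  (1B, 1-aligned); 33..40  -- tail padding (7B); sizeof = 40, alignof = 8
0..8  cooldown  (8B, 8-aligned)
8..10  hp  (2B, 2-aligned)
10..16  -- padding (6B)
16..56  vx  (40B, 8-aligned)
56..58  team  (2B, 2-aligned)
58..59  target  (1B, 1-aligned)
59..60  -- padding (1B)
60..64  id  (4B, 4-aligned)
64..68  vy  (4B, 4-aligned)
68..69  state  (1B, 1-aligned)
69..72  -- padding (3B)
72..80  ammo  (8B, 8-aligned)
80..84  y  (4B, 4-aligned)
84..88  -- tail padding (4B)
sizeof = 88, alignof = 8
— Config2 —
0..8  cooldown  (8B, 8-aligned)
8..10  team  (2B, 2-aligned)
10..11  target  (1B, 1-aligned)
11..12  -- padding (1B)
12..16  vy  (4B, 4-aligned)
16..20  y  (4B, 4-aligned)
20..21  state  (1B, 1-aligned)
21..24  -- padding (3B)
24..64  vx  (40B, 8-aligned)
64..66  hp  (2B, 2-aligned)
66..68  -- padding (2B)
68..72  id  (4B, 4-aligned)
72..80  ammo  (8B, 8-aligned)
sizeof = 80, alignof = 8
88 − 80 = 8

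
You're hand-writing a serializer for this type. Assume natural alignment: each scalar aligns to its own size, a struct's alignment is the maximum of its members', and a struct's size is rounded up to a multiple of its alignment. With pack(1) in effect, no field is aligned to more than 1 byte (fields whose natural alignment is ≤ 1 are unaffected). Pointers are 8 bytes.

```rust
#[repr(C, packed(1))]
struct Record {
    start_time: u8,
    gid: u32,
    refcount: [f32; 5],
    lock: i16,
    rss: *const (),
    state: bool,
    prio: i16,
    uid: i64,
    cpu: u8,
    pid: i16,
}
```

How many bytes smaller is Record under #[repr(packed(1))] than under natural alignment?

15

natural layout:
  0..1  start_time  (1B, 1-aligned)
  1..4  -- padding (3B)
  4..8  gid  (4B, 4-aligned)
  8..28  refcount  (20B, 4-aligned)
  28..30  lock  (2B, 2-aligned)
  30..32  -- padding (2B)
  32..40  rss  (8B, 8-aligned)
  40..41  state  (1B, 1-aligned)
  41..42  -- padding (1B)
  42..44  prio  (2B, 2-aligned)
  44..48  -- padding (4B)
  48..56  uid  (8B, 8-aligned)
  56..57  cpu  (1B, 1-aligned)
  57..58  -- padding (1B)
  58..60  pid  (2B, 2-aligned)
  60..64  -- tail padding (4B)
  sizeof = 64, alignof = 8
packed(1) layout:
  0..1  start_time  (1B, 1-aligned)
  1..5  gid  (4B, 1-aligned)
  5..25  refcount  (20B, 1-aligned)
  25..27  lock  (2B, 1-aligned)
  27..35  rss  (8B, 1-aligned)
  35..36  state  (1B, 1-aligned)
  36..38  prio  (2B, 1-aligned)
  38..46  uid  (8B, 1-aligned)
  46..47  cpu  (1B, 1-aligned)
  47..49  pid  (2B, 1-aligned)
  sizeof = 49, alignof = 1
64 − 49 = 15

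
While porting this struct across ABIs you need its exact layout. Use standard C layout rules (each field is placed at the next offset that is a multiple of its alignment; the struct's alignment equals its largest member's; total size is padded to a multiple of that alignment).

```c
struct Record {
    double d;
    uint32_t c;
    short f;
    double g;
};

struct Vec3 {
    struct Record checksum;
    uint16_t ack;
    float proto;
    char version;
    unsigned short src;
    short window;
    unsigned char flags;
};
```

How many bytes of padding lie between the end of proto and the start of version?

0

Record: 0..8  d  (8B, 8-aligned); 8..12  c  (4B, 4-aligned); 12..14  f  (2B, 2-aligned); 14..16  -- padding (2B); 16..24  g  (8B, 8-aligned); sizeof = 24, alignof = 8
0..24  checksum  (24B, 8-aligned)
24..26  ack  (2B, 2-aligned)
26..28  -- padding (2B)
28..32  proto  (4B, 4-aligned)
32..33  version  (1B, 1-aligned)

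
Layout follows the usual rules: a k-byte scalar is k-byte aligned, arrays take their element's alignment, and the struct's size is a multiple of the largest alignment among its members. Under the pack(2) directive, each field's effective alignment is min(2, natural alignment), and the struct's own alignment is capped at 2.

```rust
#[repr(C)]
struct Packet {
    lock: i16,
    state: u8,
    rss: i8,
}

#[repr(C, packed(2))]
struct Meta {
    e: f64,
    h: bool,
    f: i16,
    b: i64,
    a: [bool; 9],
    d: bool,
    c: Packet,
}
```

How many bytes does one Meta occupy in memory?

Packet: 0..2  lock  (2B, 2-aligned); 2..3  state  (1B, 1-aligned); 3..4  rss  (1B, 1-aligned); sizeof = 4, alignof = 2
0..8  e  (8B, 2-aligned)
8..9  h  (1B, 1-aligned)
9..10  -- padding (1B)
10..12  f  (2B, 2-aligned)
12..20  b  (8B, 2-aligned)
20..29  a  (9B, 1-aligned)
29..30  d  (1B, 1-aligned)
30..34  c  (4B, 2-aligned)
sizeof = 34, alignof = 2

34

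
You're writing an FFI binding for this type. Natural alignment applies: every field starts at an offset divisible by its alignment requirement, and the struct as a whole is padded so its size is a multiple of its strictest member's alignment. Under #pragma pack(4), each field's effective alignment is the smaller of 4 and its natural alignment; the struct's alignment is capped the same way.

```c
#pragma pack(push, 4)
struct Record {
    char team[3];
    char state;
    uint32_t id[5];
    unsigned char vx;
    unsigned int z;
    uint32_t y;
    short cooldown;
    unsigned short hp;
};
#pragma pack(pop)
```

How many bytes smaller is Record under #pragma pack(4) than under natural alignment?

natural layout:
  0..3  team  (3B, 1-aligned)
  3..4  state  (1B, 1-aligned)
  4..24  id  (20B, 4-aligned)
  24..25  vx  (1B, 1-aligned)
  25..28  -- padding (3B)
  28..32  z  (4B, 4-aligned)
  32..36  y  (4B, 4-aligned)
  36..38  cooldown  (2B, 2-aligned)
  38..40  hp  (2B, 2-aligned)
  sizeof = 40, alignof = 4
packed(4) layout:
  0..3  team  (3B, 1-aligned)
  3..4  state  (1B, 1-aligned)
  4..24  id  (20B, 4-aligned)
  24..25  vx  (1B, 1-aligned)
  25..28  -- padding (3B)
  28..32  z  (4B, 4-aligned)
  32..36  y  (4B, 4-aligned)
  36..38  cooldown  (2B, 2-aligned)
  38..40  hp  (2B, 2-aligned)
  sizeof = 40, alignof = 4
40 − 40 = 0

0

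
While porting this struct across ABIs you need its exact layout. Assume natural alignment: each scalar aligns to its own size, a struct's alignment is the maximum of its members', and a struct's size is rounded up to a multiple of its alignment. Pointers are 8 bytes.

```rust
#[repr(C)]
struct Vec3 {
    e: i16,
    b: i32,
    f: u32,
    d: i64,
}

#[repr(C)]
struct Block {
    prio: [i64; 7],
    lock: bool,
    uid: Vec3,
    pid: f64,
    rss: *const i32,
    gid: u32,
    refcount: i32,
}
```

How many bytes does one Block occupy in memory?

112 bytes

Vec3: e at 0 (size 2, align 2) → ends 2; pad 2 to align 4 for b; b at 4 (size 4, align 4) → ends 8; f at 8 (size 4, align 4) → ends 12; pad 4 to align 8 for d; d at 16 (size 8, align 8) → ends 24; total 24 bytes, alignment 8
prio at 0 (size 56, align 8) → ends 56
lock at 56 (size 1, align 1) → ends 57
pad 7 to align 8 for uid
uid at 64 (size 24, align 8) → ends 88
pid at 88 (size 8, align 8) → ends 96
rss at 96 (size 8, align 8) → ends 104
gid at 104 (size 4, align 4) → ends 108
refcount at 108 (size 4, align 4) → ends 112
total 112 bytes, alignment 8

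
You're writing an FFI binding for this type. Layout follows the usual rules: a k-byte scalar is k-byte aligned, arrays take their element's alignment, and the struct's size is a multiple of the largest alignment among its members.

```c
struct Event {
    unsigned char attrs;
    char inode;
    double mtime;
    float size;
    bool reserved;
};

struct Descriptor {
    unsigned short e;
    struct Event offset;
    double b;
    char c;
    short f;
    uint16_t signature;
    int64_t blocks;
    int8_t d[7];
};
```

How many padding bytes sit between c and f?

Event: 0..1  attrs  (1B, 1-aligned); 1..2  inode  (1B, 1-aligned); 2..8  -- padding (6B); 8..16  mtime  (8B, 8-aligned); 16..20  size  (4B, 4-aligned); 20..21  reserved  (1B, 1-aligned); 21..24  -- tail padding (3B); sizeof = 24, alignof = 8
0..2  e  (2B, 2-aligned)
2..8  -- padding (6B)
8..32  offset  (24B, 8-aligned)
32..40  b  (8B, 8-aligned)
40..41  c  (1B, 1-aligned)
41..42  -- padding (1B)
42..44  f  (2B, 2-aligned)

1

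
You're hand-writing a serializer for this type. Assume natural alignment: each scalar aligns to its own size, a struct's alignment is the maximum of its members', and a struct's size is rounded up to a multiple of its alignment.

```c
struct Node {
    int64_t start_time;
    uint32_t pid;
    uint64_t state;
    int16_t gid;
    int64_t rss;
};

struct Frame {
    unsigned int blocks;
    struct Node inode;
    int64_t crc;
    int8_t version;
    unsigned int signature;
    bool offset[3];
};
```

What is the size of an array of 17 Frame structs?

1224

Node: @0: start_time [8B, align 8] → 8; @8: pid [4B, align 4] → 12; +4 pad (align 8); @16: state [8B, align 8] → 24; @24: gid [2B, align 2] → 26; +6 pad (align 8); @32: rss [8B, align 8] → 40; size 40, align 8
@0: blocks [4B, align 4] → 4
+4 pad (align 8)
@8: inode [40B, align 8] → 48
@48: crc [8B, align 8] → 56
@56: version [1B, align 1] → 57
+3 pad (align 4)
@60: signature [4B, align 4] → 64
@64: offset [3B, align 1] → 67
+5 tail pad (align 8)
size 72, align 8
array of 17: 17 × 72 = 1224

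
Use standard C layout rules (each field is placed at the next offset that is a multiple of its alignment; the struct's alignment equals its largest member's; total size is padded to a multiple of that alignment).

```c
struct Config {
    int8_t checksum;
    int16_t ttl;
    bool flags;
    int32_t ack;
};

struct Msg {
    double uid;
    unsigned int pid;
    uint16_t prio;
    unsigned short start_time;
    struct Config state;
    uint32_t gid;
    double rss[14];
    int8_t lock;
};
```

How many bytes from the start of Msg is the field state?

16

Config: checksum at 0 (size 1, align 1) → ends 1; pad 1 to align 2 for ttl; ttl at 2 (size 2, align 2) → ends 4; flags at 4 (size 1, align 1) → ends 5; pad 3 to align 4 for ack; ack at 8 (size 4, align 4) → ends 12; total 12 bytes, alignment 4
uid at 0 (size 8, align 8) → ends 8
pid at 8 (size 4, align 4) → ends 12
prio at 12 (size 2, align 2) → ends 14
start_time at 14 (size 2, align 2) → ends 16
state at 16 (size 12, align 4) → ends 28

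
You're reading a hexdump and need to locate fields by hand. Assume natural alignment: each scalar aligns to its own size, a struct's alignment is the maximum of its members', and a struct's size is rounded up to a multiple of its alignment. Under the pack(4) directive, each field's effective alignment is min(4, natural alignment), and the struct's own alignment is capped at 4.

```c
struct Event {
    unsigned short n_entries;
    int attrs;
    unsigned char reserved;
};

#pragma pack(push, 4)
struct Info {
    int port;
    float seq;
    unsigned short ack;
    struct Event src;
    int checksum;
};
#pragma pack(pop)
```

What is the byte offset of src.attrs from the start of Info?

16

Event: n_entries at 0 (size 2, align 2) → ends 2; pad 2 to align 4 for attrs; attrs at 4 (size 4, align 4) → ends 8; reserved at 8 (size 1, align 1) → ends 9; tail pad 3 to reach multiple of 4; total 12 bytes, alignment 4
port at 0 (size 4, align 4) → ends 4
seq at 4 (size 4, align 4) → ends 8
ack at 8 (size 2, align 2) → ends 10
pad 2 to align 4 for src
src at 12 (size 12, align 4) → ends 24
within Event: attrs at 4
12 + 4 = 16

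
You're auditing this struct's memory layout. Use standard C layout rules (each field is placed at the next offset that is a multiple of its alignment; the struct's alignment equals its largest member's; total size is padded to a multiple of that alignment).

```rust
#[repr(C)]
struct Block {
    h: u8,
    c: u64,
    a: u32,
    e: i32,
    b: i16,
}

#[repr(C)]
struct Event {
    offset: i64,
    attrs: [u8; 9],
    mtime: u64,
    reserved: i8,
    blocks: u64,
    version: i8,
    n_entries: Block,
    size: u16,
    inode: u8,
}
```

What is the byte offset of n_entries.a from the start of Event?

Block: @0: h [1B, align 1] → 1; +7 pad (align 8); @8: c [8B, align 8] → 16; @16: a [4B, align 4] → 20; @20: e [4B, align 4] → 24; @24: b [2B, align 2] → 26; +6 tail pad (align 8); size 32, align 8
@0: offset [8B, align 8] → 8
@8: attrs [9B, align 1] → 17
+7 pad (align 8)
@24: mtime [8B, align 8] → 32
@32: reserved [1B, align 1] → 33
+7 pad (align 8)
@40: blocks [8B, align 8] → 48
@48: version [1B, align 1] → 49
+7 pad (align 8)
@56: n_entries [32B, align 8] → 88
within Block: a at 16
56 + 16 = 72

72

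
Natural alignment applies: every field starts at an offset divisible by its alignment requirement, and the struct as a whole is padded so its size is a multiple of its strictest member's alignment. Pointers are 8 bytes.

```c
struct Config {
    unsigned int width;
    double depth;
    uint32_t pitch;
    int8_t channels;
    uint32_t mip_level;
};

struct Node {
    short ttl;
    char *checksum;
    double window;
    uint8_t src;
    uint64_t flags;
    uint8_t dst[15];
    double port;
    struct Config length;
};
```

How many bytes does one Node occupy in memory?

Config: @0: width [4B, align 4] → 4; +4 pad (align 8); @8: depth [8B, align 8] → 16; @16: pitch [4B, align 4] → 20; @20: channels [1B, align 1] → 21; +3 pad (align 4); @24: mip_level [4B, align 4] → 28; +4 tail pad (align 8); size 32, align 8
@0: ttl [2B, align 2] → 2
+6 pad (align 8)
@8: checksum [8B, align 8] → 16
@16: window [8B, align 8] → 24
@24: src [1B, align 1] → 25
+7 pad (align 8)
@32: flags [8B, align 8] → 40
@40: dst [15B, align 1] → 55
+1 pad (align 8)
@56: port [8B, align 8] → 64
@64: length [32B, align 8] → 96
size 96, align 8

96 bytes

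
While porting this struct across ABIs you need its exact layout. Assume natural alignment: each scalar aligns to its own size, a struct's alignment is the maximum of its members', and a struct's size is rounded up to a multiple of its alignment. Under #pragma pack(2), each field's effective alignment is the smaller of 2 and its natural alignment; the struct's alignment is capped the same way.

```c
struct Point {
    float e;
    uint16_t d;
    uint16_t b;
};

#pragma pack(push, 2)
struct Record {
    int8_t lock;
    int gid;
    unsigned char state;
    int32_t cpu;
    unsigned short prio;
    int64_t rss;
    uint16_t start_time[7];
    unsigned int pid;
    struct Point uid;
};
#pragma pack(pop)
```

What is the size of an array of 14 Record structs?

672

Point: e at 0 (size 4, align 4) → ends 4; d at 4 (size 2, align 2) → ends 6; b at 6 (size 2, align 2) → ends 8; total 8 bytes, alignment 4
lock at 0 (size 1, align 1) → ends 1
pad 1 to align 2 for gid
gid at 2 (size 4, align 2) → ends 6
state at 6 (size 1, align 1) → ends 7
pad 1 to align 2 for cpu
cpu at 8 (size 4, align 2) → ends 12
prio at 12 (size 2, align 2) → ends 14
rss at 14 (size 8, align 2) → ends 22
start_time at 22 (size 14, align 2) → ends 36
pid at 36 (size 4, align 2) → ends 40
uid at 40 (size 8, align 2) → ends 48
total 48 bytes, alignment 2
array of 14: 14 × 48 = 672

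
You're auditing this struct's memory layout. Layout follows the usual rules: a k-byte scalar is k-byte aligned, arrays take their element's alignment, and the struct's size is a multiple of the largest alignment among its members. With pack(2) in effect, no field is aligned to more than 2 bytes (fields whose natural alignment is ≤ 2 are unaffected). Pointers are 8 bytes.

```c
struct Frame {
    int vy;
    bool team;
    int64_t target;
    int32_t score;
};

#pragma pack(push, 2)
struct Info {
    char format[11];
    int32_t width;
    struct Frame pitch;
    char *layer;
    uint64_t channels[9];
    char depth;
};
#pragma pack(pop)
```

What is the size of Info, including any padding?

122

Frame: vy at 0 (size 4, align 4) → ends 4; team at 4 (size 1, align 1) → ends 5; pad 3 to align 8 for target; target at 8 (size 8, align 8) → ends 16; score at 16 (size 4, align 4) → ends 20; tail pad 4 to reach multiple of 8; total 24 bytes, alignment 8
format at 0 (size 11, align 1) → ends 11
pad 1 to align 2 for width
width at 12 (size 4, align 2) → ends 16
pitch at 16 (size 24, align 2) → ends 40
layer at 40 (size 8, align 2) → ends 48
channels at 48 (size 72, align 2) → ends 120
depth at 120 (size 1, align 1) → ends 121
tail pad 1 to reach multiple of 2
total 122 bytes, alignment 2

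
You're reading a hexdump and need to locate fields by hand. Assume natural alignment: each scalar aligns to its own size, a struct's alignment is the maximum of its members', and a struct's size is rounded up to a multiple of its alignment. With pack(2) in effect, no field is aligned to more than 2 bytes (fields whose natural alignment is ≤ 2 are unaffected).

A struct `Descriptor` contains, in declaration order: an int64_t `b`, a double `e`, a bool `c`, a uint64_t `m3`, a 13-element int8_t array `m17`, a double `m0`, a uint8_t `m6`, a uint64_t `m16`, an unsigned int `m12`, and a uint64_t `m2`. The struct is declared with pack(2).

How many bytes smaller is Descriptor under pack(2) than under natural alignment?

natural layout:
  @0: b [8B, align 8] → 8
  @8: e [8B, align 8] → 16
  @16: c [1B, align 1] → 17
  +7 pad (align 8)
  @24: m3 [8B, align 8] → 32
  @32: m17 [13B, align 1] → 45
  +3 pad (align 8)
  @48: m0 [8B, align 8] → 56
  @56: m6 [1B, align 1] → 57
  +7 pad (align 8)
  @64: m16 [8B, align 8] → 72
  @72: m12 [4B, align 4] → 76
  +4 pad (align 8)
  @80: m2 [8B, align 8] → 88
  size 88, align 8
packed(2) layout:
  @0: b [8B, align 2] → 8
  @8: e [8B, align 2] → 16
  @16: c [1B, align 1] → 17
  +1 pad (align 2)
  @18: m3 [8B, align 2] → 26
  @26: m17 [13B, align 1] → 39
  +1 pad (align 2)
  @40: m0 [8B, align 2] → 48
  @48: m6 [1B, align 1] → 49
  +1 pad (align 2)
  @50: m16 [8B, align 2] → 58
  @58: m12 [4B, align 2] → 62
  @62: m2 [8B, align 2] → 70
  size 70, align 2
88 − 70 = 18

18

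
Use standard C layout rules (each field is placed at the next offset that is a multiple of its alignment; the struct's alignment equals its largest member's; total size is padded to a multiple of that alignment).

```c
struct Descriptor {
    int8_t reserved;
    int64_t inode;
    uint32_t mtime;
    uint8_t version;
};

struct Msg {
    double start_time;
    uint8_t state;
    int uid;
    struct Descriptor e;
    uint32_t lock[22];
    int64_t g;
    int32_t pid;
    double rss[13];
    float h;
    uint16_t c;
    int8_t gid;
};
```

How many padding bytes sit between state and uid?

Descriptor: reserved at 0 (size 1, align 1) → ends 1; pad 7 to align 8 for inode; inode at 8 (size 8, align 8) → ends 16; mtime at 16 (size 4, align 4) → ends 20; version at 20 (size 1, align 1) → ends 21; tail pad 3 to reach multiple of 8; total 24 bytes, alignment 8
start_time at 0 (size 8, align 8) → ends 8
state at 8 (size 1, align 1) → ends 9
pad 3 to align 4 for uid
uid at 12 (size 4, align 4) → ends 16

3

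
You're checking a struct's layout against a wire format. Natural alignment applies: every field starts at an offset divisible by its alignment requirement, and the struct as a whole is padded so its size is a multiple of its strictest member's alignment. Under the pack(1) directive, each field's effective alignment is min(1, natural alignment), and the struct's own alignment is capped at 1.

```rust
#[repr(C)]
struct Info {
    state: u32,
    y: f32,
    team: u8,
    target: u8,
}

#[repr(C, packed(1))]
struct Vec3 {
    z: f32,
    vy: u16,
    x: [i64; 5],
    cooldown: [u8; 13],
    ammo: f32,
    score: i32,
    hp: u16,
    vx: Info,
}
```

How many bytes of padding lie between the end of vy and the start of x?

0

Info: 0..4  state  (4B, 4-aligned); 4..8  y  (4B, 4-aligned); 8..9  team  (1B, 1-aligned); 9..10  target  (1B, 1-aligned); 10..12  -- tail padding (2B); sizeof = 12, alignof = 4
0..4  z  (4B, 1-aligned)
4..6  vy  (2B, 1-aligned)
6..46  x  (40B, 1-aligned)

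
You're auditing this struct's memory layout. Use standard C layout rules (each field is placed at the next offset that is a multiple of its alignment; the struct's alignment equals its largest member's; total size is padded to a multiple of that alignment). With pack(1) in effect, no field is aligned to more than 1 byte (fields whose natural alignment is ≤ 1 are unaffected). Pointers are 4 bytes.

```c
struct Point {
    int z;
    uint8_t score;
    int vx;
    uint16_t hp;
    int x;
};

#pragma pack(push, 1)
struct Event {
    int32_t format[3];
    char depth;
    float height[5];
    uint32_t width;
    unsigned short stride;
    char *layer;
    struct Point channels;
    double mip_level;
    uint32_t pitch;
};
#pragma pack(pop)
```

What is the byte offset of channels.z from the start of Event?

Point: @0: z [4B, align 4] → 4; @4: score [1B, align 1] → 5; +3 pad (align 4); @8: vx [4B, align 4] → 12; @12: hp [2B, align 2] → 14; +2 pad (align 4); @16: x [4B, align 4] → 20; size 20, align 4
@0: format [12B, align 1] → 12
@12: depth [1B, align 1] → 13
@13: height [20B, align 1] → 33
@33: width [4B, align 1] → 37
@37: stride [2B, align 1] → 39
@39: layer [4B, align 1] → 43
@43: channels [20B, align 1] → 63
within Point: z at 0
43 + 0 = 43

43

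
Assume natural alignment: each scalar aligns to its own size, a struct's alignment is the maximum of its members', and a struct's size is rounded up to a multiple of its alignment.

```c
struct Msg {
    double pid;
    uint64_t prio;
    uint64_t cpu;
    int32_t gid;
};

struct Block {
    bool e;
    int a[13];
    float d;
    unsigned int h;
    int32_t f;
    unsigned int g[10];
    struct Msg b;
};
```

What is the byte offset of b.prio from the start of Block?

120

Msg: @0: pid [8B, align 8] → 8; @8: prio [8B, align 8] → 16; @16: cpu [8B, align 8] → 24; @24: gid [4B, align 4] → 28; +4 tail pad (align 8); size 32, align 8
@0: e [1B, align 1] → 1
+3 pad (align 4)
@4: a [52B, align 4] → 56
@56: d [4B, align 4] → 60
@60: h [4B, align 4] → 64
@64: f [4B, align 4] → 68
@68: g [40B, align 4] → 108
+4 pad (align 8)
@112: b [32B, align 8] → 144
within Msg: prio at 8
112 + 8 = 120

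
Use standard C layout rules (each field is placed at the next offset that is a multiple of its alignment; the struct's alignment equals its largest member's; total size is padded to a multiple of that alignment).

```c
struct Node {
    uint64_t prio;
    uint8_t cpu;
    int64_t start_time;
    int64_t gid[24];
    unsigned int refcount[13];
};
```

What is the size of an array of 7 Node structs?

prio at 0 (size 8, align 8) → ends 8
cpu at 8 (size 1, align 1) → ends 9
pad 7 to align 8 for start_time
start_time at 16 (size 8, align 8) → ends 24
gid at 24 (size 192, align 8) → ends 216
refcount at 216 (size 52, align 4) → ends 268
tail pad 4 to reach multiple of 8
total 272 bytes, alignment 8
array of 7: 7 × 272 = 1904

1904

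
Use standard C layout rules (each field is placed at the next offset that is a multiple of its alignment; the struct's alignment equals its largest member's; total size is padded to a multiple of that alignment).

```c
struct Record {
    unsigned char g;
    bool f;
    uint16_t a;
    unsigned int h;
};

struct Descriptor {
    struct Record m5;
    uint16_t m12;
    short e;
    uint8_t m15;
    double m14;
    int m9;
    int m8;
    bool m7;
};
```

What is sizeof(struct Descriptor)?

40 bytes

Record: g at 0 (size 1, align 1) → ends 1; f at 1 (size 1, align 1) → ends 2; a at 2 (size 2, align 2) → ends 4; h at 4 (size 4, align 4) → ends 8; total 8 bytes, alignment 4
m5 at 0 (size 8, align 4) → ends 8
m12 at 8 (size 2, align 2) → ends 10
e at 10 (size 2, align 2) → ends 12
m15 at 12 (size 1, align 1) → ends 13
pad 3 to align 8 for m14
m14 at 16 (size 8, align 8) → ends 24
m9 at 24 (size 4, align 4) → ends 28
m8 at 28 (size 4, align 4) → ends 32
m7 at 32 (size 1, align 1) → ends 33
tail pad 7 to reach multiple of 8
total 40 bytes, alignment 8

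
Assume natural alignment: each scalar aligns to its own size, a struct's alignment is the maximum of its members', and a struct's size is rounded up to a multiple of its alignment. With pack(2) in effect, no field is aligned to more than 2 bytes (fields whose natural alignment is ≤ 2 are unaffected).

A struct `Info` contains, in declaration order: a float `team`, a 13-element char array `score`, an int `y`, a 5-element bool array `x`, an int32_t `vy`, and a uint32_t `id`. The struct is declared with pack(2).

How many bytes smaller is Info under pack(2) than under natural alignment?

natural layout:
  @0: team [4B, align 4] → 4
  @4: score [13B, align 1] → 17
  +3 pad (align 4)
  @20: y [4B, align 4] → 24
  @24: x [5B, align 1] → 29
  +3 pad (align 4)
  @32: vy [4B, align 4] → 36
  @36: id [4B, align 4] → 40
  size 40, align 4
packed(2) layout:
  @0: team [4B, align 2] → 4
  @4: score [13B, align 1] → 17
  +1 pad (align 2)
  @18: y [4B, align 2] → 22
  @22: x [5B, align 1] → 27
  +1 pad (align 2)
  @28: vy [4B, align 2] → 32
  @32: id [4B, align 2] → 36
  size 36, align 2
40 − 36 = 4

4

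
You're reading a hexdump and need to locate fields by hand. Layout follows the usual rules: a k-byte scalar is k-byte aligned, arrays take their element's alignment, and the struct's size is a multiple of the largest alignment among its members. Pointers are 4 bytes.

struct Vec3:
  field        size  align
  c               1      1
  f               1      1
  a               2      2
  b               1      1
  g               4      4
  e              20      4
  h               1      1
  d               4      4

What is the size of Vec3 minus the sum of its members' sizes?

6

@0: c [1B, align 1] → 1
@1: f [1B, align 1] → 2
@2: a [2B, align 2] → 4
@4: b [1B, align 1] → 5
+3 pad (align 4)
@8: g [4B, align 4] → 12
@12: e [20B, align 4] → 32
@32: h [1B, align 1] → 33
+3 pad (align 4)
@36: d [4B, align 4] → 40
size 40, align 4
data bytes 34, size 40 → padding 6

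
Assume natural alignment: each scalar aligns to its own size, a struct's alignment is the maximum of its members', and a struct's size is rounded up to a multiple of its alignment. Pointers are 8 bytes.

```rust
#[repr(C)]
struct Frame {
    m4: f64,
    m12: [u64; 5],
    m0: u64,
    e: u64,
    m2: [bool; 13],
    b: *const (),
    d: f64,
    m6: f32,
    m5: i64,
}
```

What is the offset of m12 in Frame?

@0: m4 [8B, align 8] → 8
@8: m12 [40B, align 8] → 48

8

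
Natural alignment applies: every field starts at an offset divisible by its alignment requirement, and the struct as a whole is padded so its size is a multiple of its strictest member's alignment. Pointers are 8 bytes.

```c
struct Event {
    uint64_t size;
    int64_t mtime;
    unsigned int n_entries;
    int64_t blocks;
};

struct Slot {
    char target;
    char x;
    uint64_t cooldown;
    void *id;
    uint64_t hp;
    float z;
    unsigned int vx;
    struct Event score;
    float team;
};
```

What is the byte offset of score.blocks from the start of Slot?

64

Event: size at 0 (size 8, align 8) → ends 8; mtime at 8 (size 8, align 8) → ends 16; n_entries at 16 (size 4, align 4) → ends 20; pad 4 to align 8 for blocks; blocks at 24 (size 8, align 8) → ends 32; total 32 bytes, alignment 8
target at 0 (size 1, align 1) → ends 1
x at 1 (size 1, align 1) → ends 2
pad 6 to align 8 for cooldown
cooldown at 8 (size 8, align 8) → ends 16
id at 16 (size 8, align 8) → ends 24
hp at 24 (size 8, align 8) → ends 32
z at 32 (size 4, align 4) → ends 36
vx at 36 (size 4, align 4) → ends 40
score at 40 (size 32, align 8) → ends 72
within Event: blocks at 24
40 + 24 = 64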